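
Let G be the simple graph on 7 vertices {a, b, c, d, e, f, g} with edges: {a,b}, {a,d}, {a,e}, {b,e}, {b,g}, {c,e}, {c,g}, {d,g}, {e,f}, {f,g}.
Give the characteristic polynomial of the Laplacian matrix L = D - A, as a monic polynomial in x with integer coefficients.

x^7 - 20x^6 + 159x^5 - 642x^4 + 1389x^3 - 1530x^2 + 672x

Each diagonal entry of L is the vertex degree and each off-diagonal entry is -1 where an edge is present, 0 otherwise; in the order [a, b, c, d, e, f, g] the diagonal is [3, 3, 2, 2, 4, 2, 4]. L has integer entries, so p(x) = det(xI - L) has integer coefficients. Expanding the determinant yields x^7 - 20x^6 + 159x^5 - 642x^4 + 1389x^3 - 1530x^2 + 672x. Since p(0) = det(-L) = 0, x divides p(x). The eigenvalues sum to 20, which equals trace(L) = 2|E|.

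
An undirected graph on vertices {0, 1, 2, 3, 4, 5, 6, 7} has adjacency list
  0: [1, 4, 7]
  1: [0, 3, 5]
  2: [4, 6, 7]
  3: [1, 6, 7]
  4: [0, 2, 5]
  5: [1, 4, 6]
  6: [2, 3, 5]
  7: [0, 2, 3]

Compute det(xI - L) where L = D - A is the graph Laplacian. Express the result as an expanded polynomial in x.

Each diagonal entry of L is the vertex degree and each off-diagonal entry is -1 where an edge is present, 0 otherwise; in the order [0, 1, 2, 3, 4, 5, 6, 7] the diagonal is [3, 3, 3, 3, 3, 3, 3, 3]. L has integer entries, so p(x) = det(xI - L) has integer coefficients. Expanding the determinant yields x^8 - 24x^7 + 240x^6 - 1296x^5 + 4080x^4 - 7488x^3 + 7424x^2 - 3072x. The constant term is 0 because L is singular (the all-ones vector lies in its kernel).

x^8 - 24x^7 + 240x^6 - 1296x^5 + 4080x^4 - 7488x^3 + 7424x^2 - 3072x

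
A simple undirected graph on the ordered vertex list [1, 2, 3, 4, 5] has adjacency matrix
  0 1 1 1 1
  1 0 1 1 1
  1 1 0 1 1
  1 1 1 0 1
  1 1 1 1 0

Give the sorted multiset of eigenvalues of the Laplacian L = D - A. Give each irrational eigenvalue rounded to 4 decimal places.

Reading degrees in the order [1, 2, 3, 4, 5] gives [4, 4, 4, 4, 4]; set D = diag(4, 4, 4, 4, 4) and form L = D - A. Since every row of L sums to 0, the all-ones vector is in the kernel and 0 is an eigenvalue. The single zero eigenvalue shows the graph is connected.

[0, 5, 5, 5, 5]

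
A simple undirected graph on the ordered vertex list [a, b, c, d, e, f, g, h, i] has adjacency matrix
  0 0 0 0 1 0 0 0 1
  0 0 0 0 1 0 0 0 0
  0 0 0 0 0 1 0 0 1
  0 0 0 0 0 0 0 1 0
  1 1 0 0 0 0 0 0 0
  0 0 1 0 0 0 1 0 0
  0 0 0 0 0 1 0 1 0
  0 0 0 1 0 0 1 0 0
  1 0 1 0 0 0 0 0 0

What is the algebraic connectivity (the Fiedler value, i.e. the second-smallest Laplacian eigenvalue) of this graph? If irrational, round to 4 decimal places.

0.1206

Reading degrees in the order [a, b, c, d, e, f, g, h, i] gives [2, 1, 2, 1, 2, 2, 2, 2, 2]; set D = diag(2, 1, 2, 1, 2, 2, 2, 2, 2) and form L = D - A. The sorted Laplacian eigenvalues are [0, 0.1206, 0.4679, 1, 1.6527, 2.3473, 3, 3.5321, 3.8794]; the algebraic connectivity is the second entry, 0.1206. The largest eigenvalue, 3.8794, is at most the vertex count 9. By the matrix-tree theorem the graph has (1/9) * product of the nonzero eigenvalues = 1 spanning tree.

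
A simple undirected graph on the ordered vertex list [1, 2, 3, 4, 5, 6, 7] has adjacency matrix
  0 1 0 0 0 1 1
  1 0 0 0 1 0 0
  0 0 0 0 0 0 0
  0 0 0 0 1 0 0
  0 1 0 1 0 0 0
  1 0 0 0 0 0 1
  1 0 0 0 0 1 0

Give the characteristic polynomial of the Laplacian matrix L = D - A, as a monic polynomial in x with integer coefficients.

x^7 - 12x^6 + 53x^5 - 104x^4 + 84x^3 - 18x^2

Each diagonal entry of L is the vertex degree and each off-diagonal entry is -1 where an edge is present, 0 otherwise; in the order [1, 2, 3, 4, 5, 6, 7] the diagonal is [3, 2, 0, 1, 2, 2, 2]. L has integer entries, so p(x) = det(xI - L) has integer coefficients. Expanding the determinant yields x^7 - 12x^6 + 53x^5 - 104x^4 + 84x^3 - 18x^2. Since p(0) = det(-L) = 0, x divides p(x). There are 2 zeros in the spectrum, matching the 2 components.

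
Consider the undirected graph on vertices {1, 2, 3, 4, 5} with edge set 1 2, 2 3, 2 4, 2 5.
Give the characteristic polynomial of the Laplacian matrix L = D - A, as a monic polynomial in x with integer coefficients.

x^5 - 8x^4 + 18x^3 - 16x^2 + 5x

With the vertex order [1, 2, 3, 4, 5], the degrees are [1, 4, 1, 1, 1], giving D = diag(1, 4, 1, 1, 1) and L = D - A. The eigenvalues of L are [0, 1, 1, 1, 5]; the characteristic polynomial is the product of (x - lambda_i), which multiplies out to x^5 - 8x^4 + 18x^3 - 16x^2 + 5x. The constant term is 0 because L is singular (the all-ones vector lies in its kernel). By the matrix-tree theorem the graph has (1/5) * product of the nonzero eigenvalues = 1 spanning tree. There is one zero in the spectrum, matching the 1 component.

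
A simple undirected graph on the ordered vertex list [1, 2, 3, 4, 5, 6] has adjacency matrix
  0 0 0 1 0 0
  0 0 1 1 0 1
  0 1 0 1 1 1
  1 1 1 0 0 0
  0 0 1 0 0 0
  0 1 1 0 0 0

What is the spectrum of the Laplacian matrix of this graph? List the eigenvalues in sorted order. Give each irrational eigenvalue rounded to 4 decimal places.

[0, 0.6972, 1.1392, 2.7459, 4.3028, 5.1149]

With the vertex order [1, 2, 3, 4, 5, 6], the degrees are [1, 3, 4, 3, 1, 2], giving D = diag(1, 3, 4, 3, 1, 2) and L = D - A. Diagonalising L (or applying a numerical eigensolver to the 6x6 matrix) gives the spectrum above. There is one zero in the spectrum, matching the 1 component.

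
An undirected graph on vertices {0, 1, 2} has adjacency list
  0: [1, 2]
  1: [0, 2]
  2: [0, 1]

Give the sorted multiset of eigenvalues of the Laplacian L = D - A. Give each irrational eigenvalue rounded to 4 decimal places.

Each diagonal entry of L is the vertex degree and each off-diagonal entry is -1 where an edge is present, 0 otherwise; in the order [0, 1, 2] the diagonal is [2, 2, 2]. Diagonalising L (or applying a numerical eigensolver to the 3x3 matrix) gives the spectrum above. The eigenvalues sum to 6, which equals trace(L) = 2|E|.

[0, 3, 3]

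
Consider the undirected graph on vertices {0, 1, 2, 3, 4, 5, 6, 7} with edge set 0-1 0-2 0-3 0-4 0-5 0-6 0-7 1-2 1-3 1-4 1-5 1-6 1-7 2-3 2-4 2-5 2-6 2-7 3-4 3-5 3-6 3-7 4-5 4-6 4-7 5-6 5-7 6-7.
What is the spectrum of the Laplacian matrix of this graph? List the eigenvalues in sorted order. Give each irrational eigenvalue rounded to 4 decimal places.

Each diagonal entry of L is the vertex degree and each off-diagonal entry is -1 where an edge is present, 0 otherwise; in the order [0, 1, 2, 3, 4, 5, 6, 7] the diagonal is [7, 7, 7, 7, 7, 7, 7, 7]. Diagonalising L (or applying a numerical eigensolver to the 8x8 matrix) gives the spectrum above. The eigenvalues sum to 56, which equals trace(L) = 2|E|. The largest eigenvalue, 8, is at most the vertex count 8.

[0, 8, 8, 8, 8, 8, 8, 8]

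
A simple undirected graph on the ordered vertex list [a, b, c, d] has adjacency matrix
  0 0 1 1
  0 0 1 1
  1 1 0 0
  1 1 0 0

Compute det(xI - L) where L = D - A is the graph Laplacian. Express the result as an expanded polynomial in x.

Reading degrees in the order [a, b, c, d] gives [2, 2, 2, 2]; set D = diag(2, 2, 2, 2) and form L = D - A. L has integer entries, so p(x) = det(xI - L) has integer coefficients. Expanding the determinant yields x^4 - 8x^3 + 20x^2 - 16x. The coefficient of x^3 equals -trace(L) = -8, matching the sum of degrees. The largest eigenvalue, 4, is at most the vertex count 4.

x^4 - 8x^3 + 20x^2 - 16x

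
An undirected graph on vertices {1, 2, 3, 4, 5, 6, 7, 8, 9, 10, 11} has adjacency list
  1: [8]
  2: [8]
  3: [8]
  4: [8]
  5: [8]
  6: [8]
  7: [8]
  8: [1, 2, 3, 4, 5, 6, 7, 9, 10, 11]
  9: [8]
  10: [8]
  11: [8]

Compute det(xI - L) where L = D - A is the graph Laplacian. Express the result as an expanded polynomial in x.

x^11 - 20x^10 + 135x^9 - 480x^8 + 1050x^7 - 1512x^6 + 1470x^5 - 960x^4 + 405x^3 - 100x^2 + 11x

With the vertex order [1, 2, 3, 4, 5, 6, 7, 8, 9, 10, 11], the degrees are [1, 1, 1, 1, 1, 1, 1, 10, 1, 1, 1], giving D = diag(1, 1, 1, 1, 1, 1, 1, 10, 1, 1, 1) and L = D - A. L has integer entries, so p(x) = det(xI - L) has integer coefficients. Expanding the determinant yields x^11 - 20x^10 + 135x^9 - 480x^8 + 1050x^7 - 1512x^6 + 1470x^5 - 960x^4 + 405x^3 - 100x^2 + 11x. Since p(0) = det(-L) = 0, x divides p(x). By the matrix-tree theorem the graph has (1/11) * product of the nonzero eigenvalues = 1 spanning tree.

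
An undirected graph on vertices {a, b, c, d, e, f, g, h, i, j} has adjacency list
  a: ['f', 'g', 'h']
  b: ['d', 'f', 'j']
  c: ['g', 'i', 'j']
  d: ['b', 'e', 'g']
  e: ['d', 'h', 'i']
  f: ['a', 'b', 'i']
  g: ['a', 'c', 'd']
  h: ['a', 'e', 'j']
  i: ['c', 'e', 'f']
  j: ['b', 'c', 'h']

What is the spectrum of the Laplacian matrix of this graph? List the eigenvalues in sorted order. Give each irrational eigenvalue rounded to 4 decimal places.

[0, 2, 2, 2, 2, 2, 5, 5, 5, 5]

Reading degrees in the order [a, b, c, d, e, f, g, h, i, j] gives [3, 3, 3, 3, 3, 3, 3, 3, 3, 3]; set D = diag(3, 3, 3, 3, 3, 3, 3, 3, 3, 3) and form L = D - A. The multiplicity of 0 as a Laplacian eigenvalue equals the number of connected components. The single zero eigenvalue shows the graph is connected. By the matrix-tree theorem the graph has (1/10) * product of the nonzero eigenvalues = 2000 spanning trees. The largest eigenvalue, 5, is at most the vertex count 10.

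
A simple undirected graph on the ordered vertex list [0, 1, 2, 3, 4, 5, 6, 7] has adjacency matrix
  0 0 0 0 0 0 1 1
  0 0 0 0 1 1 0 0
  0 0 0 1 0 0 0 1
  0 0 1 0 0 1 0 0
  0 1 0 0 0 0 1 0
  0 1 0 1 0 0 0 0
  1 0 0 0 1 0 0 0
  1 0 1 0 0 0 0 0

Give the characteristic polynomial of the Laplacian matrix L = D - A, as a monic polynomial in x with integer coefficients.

x^8 - 16x^7 + 104x^6 - 352x^5 + 660x^4 - 672x^3 + 336x^2 - 64x

With the vertex order [0, 1, 2, 3, 4, 5, 6, 7], the degrees are [2, 2, 2, 2, 2, 2, 2, 2], giving D = diag(2, 2, 2, 2, 2, 2, 2, 2) and L = D - A. L has integer entries, so p(x) = det(xI - L) has integer coefficients. Expanding the determinant yields x^8 - 16x^7 + 104x^6 - 352x^5 + 660x^4 - 672x^3 + 336x^2 - 64x. The constant term is 0 because L is singular (the all-ones vector lies in its kernel). By the matrix-tree theorem the graph has (1/8) * product of the nonzero eigenvalues = 8 spanning trees.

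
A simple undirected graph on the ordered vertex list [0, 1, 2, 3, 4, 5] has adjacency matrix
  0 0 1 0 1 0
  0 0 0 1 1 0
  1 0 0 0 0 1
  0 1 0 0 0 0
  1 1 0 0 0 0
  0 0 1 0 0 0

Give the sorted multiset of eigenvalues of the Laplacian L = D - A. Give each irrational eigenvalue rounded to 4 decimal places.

Each diagonal entry of L is the vertex degree and each off-diagonal entry is -1 where an edge is present, 0 otherwise; in the order [0, 1, 2, 3, 4, 5] the diagonal is [2, 2, 2, 1, 2, 1]. Since every row of L sums to 0, the all-ones vector is in the kernel and 0 is an eigenvalue. There is one zero in the spectrum, matching the 1 component. By the matrix-tree theorem the graph has (1/6) * product of the nonzero eigenvalues = 1 spanning tree.

[0, 0.2679, 1, 2, 3, 3.7321]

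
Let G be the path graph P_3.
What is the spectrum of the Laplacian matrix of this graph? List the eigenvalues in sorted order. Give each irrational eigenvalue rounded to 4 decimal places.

The graph has 3 vertices and degree multiset [2, 1, 1]; D is the diagonal matrix of degrees and L = D - A. L is symmetric positive semidefinite, so every eigenvalue is real and nonnegative. The largest eigenvalue, 3, is at most the vertex count 3.

[0, 1, 3]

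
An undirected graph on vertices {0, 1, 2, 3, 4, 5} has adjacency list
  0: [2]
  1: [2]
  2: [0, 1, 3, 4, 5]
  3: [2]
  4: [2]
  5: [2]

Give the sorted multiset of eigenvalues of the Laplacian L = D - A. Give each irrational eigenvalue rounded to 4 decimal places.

[0, 1, 1, 1, 1, 6]

Each diagonal entry of L is the vertex degree and each off-diagonal entry is -1 where an edge is present, 0 otherwise; in the order [0, 1, 2, 3, 4, 5] the diagonal is [1, 1, 5, 1, 1, 1]. L is symmetric positive semidefinite, so every eigenvalue is real and nonnegative. The single zero eigenvalue shows the graph is connected. By the matrix-tree theorem the graph has (1/6) * product of the nonzero eigenvalues = 1 spanning tree. The largest eigenvalue, 6, is at most the vertex count 6.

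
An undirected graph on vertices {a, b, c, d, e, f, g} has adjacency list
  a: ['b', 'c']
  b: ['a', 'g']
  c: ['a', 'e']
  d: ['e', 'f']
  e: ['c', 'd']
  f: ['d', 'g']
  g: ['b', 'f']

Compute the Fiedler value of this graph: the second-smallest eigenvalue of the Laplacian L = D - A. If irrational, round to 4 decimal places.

Reading degrees in the order [a, b, c, d, e, f, g] gives [2, 2, 2, 2, 2, 2, 2]; set D = diag(2, 2, 2, 2, 2, 2, 2) and form L = D - A. The smallest Laplacian eigenvalue is always 0. The next one, lambda_2 = 0.7530, measures how hard the graph is to disconnect: larger values mean better connectivity.

0.7530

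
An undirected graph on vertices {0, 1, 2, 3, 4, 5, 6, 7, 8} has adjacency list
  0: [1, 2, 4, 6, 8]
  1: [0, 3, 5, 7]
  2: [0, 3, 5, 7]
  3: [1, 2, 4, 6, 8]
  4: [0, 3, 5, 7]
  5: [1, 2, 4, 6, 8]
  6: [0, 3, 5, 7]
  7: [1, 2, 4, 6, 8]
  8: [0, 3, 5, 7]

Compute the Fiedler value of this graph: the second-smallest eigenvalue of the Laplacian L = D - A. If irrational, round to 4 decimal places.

4

With the vertex order [0, 1, 2, 3, 4, 5, 6, 7, 8], the degrees are [5, 4, 4, 5, 4, 5, 4, 5, 4], giving D = diag(5, 4, 4, 5, 4, 5, 4, 5, 4) and L = D - A. The smallest Laplacian eigenvalue is always 0. The next one, lambda_2 = 4, measures how hard the graph is to disconnect: larger values mean better connectivity. The eigenvalues sum to 40, which equals trace(L) = 2|E|.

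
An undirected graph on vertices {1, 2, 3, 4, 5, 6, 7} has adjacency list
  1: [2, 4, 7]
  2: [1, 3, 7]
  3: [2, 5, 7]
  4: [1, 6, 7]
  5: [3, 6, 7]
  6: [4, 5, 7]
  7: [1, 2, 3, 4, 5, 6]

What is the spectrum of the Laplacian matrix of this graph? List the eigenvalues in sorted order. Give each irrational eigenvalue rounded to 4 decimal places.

[0, 2, 2, 4, 4, 5, 7]

Each diagonal entry of L is the vertex degree and each off-diagonal entry is -1 where an edge is present, 0 otherwise; in the order [1, 2, 3, 4, 5, 6, 7] the diagonal is [3, 3, 3, 3, 3, 3, 6]. L is symmetric positive semidefinite, so every eigenvalue is real and nonnegative. There is one zero in the spectrum, matching the 1 component.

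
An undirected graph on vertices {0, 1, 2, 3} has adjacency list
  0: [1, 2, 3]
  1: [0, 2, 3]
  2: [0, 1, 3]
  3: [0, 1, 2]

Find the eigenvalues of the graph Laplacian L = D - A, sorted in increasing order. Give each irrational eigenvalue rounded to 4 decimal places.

[0, 4, 4, 4]

Each diagonal entry of L is the vertex degree and each off-diagonal entry is -1 where an edge is present, 0 otherwise; in the order [0, 1, 2, 3] the diagonal is [3, 3, 3, 3]. Diagonalising L (or applying a numerical eigensolver to the 4x4 matrix) gives the spectrum above. The single zero eigenvalue shows the graph is connected. By the matrix-tree theorem the graph has (1/4) * product of the nonzero eigenvalues = 16 spanning trees. There is one zero in the spectrum, matching the 1 component.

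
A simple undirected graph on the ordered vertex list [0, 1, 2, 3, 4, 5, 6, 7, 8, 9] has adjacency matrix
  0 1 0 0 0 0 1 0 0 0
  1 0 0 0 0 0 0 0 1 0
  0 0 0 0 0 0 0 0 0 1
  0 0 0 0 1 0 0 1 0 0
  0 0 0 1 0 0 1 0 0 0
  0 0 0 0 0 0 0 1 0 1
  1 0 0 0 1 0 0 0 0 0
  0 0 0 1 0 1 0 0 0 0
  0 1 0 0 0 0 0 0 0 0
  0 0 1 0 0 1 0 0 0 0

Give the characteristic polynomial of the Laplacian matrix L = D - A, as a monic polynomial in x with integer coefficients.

x^10 - 18x^9 + 136x^8 - 560x^7 + 1365x^6 - 2002x^5 + 1716x^4 - 792x^3 + 165x^2 - 10x

With the vertex order [0, 1, 2, 3, 4, 5, 6, 7, 8, 9], the degrees are [2, 2, 1, 2, 2, 2, 2, 2, 1, 2], giving D = diag(2, 2, 1, 2, 2, 2, 2, 2, 1, 2) and L = D - A. L has integer entries, so p(x) = det(xI - L) has integer coefficients. Expanding the determinant yields x^10 - 18x^9 + 136x^8 - 560x^7 + 1365x^6 - 2002x^5 + 1716x^4 - 792x^3 + 165x^2 - 10x. The coefficient of x^9 equals -trace(L) = -18, matching the sum of degrees. The largest eigenvalue, 3.9021, is at most the vertex count 10.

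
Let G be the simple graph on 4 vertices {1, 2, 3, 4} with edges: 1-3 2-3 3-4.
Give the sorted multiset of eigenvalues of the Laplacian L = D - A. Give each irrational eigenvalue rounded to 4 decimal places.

Each diagonal entry of L is the vertex degree and each off-diagonal entry is -1 where an edge is present, 0 otherwise; in the order [1, 2, 3, 4] the diagonal is [1, 1, 3, 1]. Since every row of L sums to 0, the all-ones vector is in the kernel and 0 is an eigenvalue. The single zero eigenvalue shows the graph is connected.

[0, 1, 1, 4]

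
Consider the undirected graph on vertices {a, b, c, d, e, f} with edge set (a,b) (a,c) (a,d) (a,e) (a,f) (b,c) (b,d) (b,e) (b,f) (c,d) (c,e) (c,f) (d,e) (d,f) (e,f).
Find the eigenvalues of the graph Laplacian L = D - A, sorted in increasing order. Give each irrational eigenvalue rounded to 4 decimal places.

Reading degrees in the order [a, b, c, d, e, f] gives [5, 5, 5, 5, 5, 5]; set D = diag(5, 5, 5, 5, 5, 5) and form L = D - A. Since every row of L sums to 0, the all-ones vector is in the kernel and 0 is an eigenvalue. The single zero eigenvalue shows the graph is connected. The eigenvalues sum to 30, which equals trace(L) = 2|E|.

[0, 6, 6, 6, 6, 6]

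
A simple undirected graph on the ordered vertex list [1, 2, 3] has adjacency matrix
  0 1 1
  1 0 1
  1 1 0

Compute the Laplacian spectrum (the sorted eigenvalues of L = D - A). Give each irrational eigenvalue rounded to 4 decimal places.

[0, 3, 3]

Each diagonal entry of L is the vertex degree and each off-diagonal entry is -1 where an edge is present, 0 otherwise; in the order [1, 2, 3] the diagonal is [2, 2, 2]. L is symmetric positive semidefinite, so every eigenvalue is real and nonnegative. The single zero eigenvalue shows the graph is connected. By the matrix-tree theorem the graph has (1/3) * product of the nonzero eigenvalues = 3 spanning trees.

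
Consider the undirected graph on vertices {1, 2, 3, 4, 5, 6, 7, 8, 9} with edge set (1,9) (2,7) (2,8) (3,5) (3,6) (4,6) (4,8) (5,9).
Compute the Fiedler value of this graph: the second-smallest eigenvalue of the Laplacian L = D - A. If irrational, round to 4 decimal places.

0.1206

Each diagonal entry of L is the vertex degree and each off-diagonal entry is -1 where an edge is present, 0 otherwise; in the order [1, 2, 3, 4, 5, 6, 7, 8, 9] the diagonal is [1, 2, 2, 2, 2, 2, 1, 2, 2]. The smallest Laplacian eigenvalue is always 0. The next one, lambda_2 = 0.1206, measures how hard the graph is to disconnect: larger values mean better connectivity. The eigenvalues sum to 16, which equals trace(L) = 2|E|.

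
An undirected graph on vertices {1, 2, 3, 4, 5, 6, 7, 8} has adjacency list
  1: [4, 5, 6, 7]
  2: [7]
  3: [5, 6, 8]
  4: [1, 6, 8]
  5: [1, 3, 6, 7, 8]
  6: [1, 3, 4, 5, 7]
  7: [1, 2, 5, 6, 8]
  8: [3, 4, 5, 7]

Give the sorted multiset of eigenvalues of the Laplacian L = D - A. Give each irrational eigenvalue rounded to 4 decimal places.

Reading degrees in the order [1, 2, 3, 4, 5, 6, 7, 8] gives [4, 1, 3, 3, 5, 5, 5, 4]; set D = diag(4, 1, 3, 3, 5, 5, 5, 4) and form L = D - A. Since every row of L sums to 0, the all-ones vector is in the kernel and 0 is an eigenvalue.

[0, 0.9096, 2.5878, 3.5284, 4.1818, 5.6403, 6.2323, 6.9198]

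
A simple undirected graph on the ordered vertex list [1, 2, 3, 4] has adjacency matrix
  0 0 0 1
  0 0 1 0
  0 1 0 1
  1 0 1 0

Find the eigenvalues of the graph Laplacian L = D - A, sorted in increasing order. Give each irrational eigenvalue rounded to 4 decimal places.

Each diagonal entry of L is the vertex degree and each off-diagonal entry is -1 where an edge is present, 0 otherwise; in the order [1, 2, 3, 4] the diagonal is [1, 1, 2, 2]. Diagonalising L (or applying a numerical eigensolver to the 4x4 matrix) gives the spectrum above. The single zero eigenvalue shows the graph is connected. The largest eigenvalue, 3.4142, is at most the vertex count 4.

[0, 0.5858, 2, 3.4142]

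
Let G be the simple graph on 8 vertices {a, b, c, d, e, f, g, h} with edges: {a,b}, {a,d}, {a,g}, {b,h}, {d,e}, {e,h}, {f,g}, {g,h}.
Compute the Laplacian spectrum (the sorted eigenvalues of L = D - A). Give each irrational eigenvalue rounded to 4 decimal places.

[0, 0, 0.6837, 1.4206, 2, 2.8654, 4, 5.0303]

Reading degrees in the order [a, b, c, d, e, f, g, h] gives [3, 2, 0, 2, 2, 1, 3, 3]; set D = diag(3, 2, 0, 2, 2, 1, 3, 3) and form L = D - A. Diagonalising L (or applying a numerical eigensolver to the 8x8 matrix) gives the spectrum above. The 2 zero eigenvalues correspond to the 2 connected components. There are 2 zeros in the spectrum, matching the 2 components.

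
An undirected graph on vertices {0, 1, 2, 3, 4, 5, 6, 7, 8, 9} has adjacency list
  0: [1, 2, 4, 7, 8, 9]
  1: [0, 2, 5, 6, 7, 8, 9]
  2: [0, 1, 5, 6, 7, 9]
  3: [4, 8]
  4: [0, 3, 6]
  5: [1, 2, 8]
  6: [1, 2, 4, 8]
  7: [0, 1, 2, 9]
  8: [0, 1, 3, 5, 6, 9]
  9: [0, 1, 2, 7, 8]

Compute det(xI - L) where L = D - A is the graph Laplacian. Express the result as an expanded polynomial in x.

With the vertex order [0, 1, 2, 3, 4, 5, 6, 7, 8, 9], the degrees are [6, 7, 6, 2, 3, 3, 4, 4, 6, 5], giving D = diag(6, 7, 6, 2, 3, 3, 4, 4, 6, 5) and L = D - A. L has integer entries, so p(x) = det(xI - L) has integer coefficients. Expanding the determinant yields x^10 - 46x^9 + 917x^8 - 10374x^7 + 73207x^6 - 333164x^5 + 974255x^4 - 1757142x^3 + 1762684x^2 - 742410x. The coefficient of x^9 equals -trace(L) = -46, matching the sum of degrees. The largest eigenvalue, 8.2736, is at most the vertex count 10.

x^10 - 46x^9 + 917x^8 - 10374x^7 + 73207x^6 - 333164x^5 + 974255x^4 - 1757142x^3 + 1762684x^2 - 742410x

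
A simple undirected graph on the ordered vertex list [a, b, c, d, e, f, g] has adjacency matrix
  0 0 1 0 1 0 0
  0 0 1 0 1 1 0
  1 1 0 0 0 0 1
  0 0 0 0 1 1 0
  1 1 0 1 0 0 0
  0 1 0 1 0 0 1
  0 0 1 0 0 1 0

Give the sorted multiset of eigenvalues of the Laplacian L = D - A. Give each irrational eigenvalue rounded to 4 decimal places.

[0, 1.3820, 1.3820, 2.5858, 3.6180, 3.6180, 5.4142]

Reading degrees in the order [a, b, c, d, e, f, g] gives [2, 3, 3, 2, 3, 3, 2]; set D = diag(2, 3, 3, 2, 3, 3, 2) and form L = D - A. L is symmetric positive semidefinite, so every eigenvalue is real and nonnegative. The single zero eigenvalue shows the graph is connected. By the matrix-tree theorem the graph has (1/7) * product of the nonzero eigenvalues = 50 spanning trees. The eigenvalues sum to 18, which equals trace(L) = 2|E|.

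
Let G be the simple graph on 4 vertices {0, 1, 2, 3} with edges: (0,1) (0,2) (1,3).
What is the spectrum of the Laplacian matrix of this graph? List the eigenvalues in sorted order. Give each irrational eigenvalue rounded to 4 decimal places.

Reading degrees in the order [0, 1, 2, 3] gives [2, 2, 1, 1]; set D = diag(2, 2, 1, 1) and form L = D - A. Diagonalising L (or applying a numerical eigensolver to the 4x4 matrix) gives the spectrum above. The single zero eigenvalue shows the graph is connected. There is one zero in the spectrum, matching the 1 component. The eigenvalues sum to 6, which equals trace(L) = 2|E|.

[0, 0.5858, 2, 3.4142]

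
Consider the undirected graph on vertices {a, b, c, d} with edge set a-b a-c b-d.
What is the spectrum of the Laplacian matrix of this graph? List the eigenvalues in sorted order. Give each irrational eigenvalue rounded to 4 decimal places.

[0, 0.5858, 2, 3.4142]

With the vertex order [a, b, c, d], the degrees are [2, 2, 1, 1], giving D = diag(2, 2, 1, 1) and L = D - A. Since every row of L sums to 0, the all-ones vector is in the kernel and 0 is an eigenvalue. The single zero eigenvalue shows the graph is connected. By the matrix-tree theorem the graph has (1/4) * product of the nonzero eigenvalues = 1 spanning tree.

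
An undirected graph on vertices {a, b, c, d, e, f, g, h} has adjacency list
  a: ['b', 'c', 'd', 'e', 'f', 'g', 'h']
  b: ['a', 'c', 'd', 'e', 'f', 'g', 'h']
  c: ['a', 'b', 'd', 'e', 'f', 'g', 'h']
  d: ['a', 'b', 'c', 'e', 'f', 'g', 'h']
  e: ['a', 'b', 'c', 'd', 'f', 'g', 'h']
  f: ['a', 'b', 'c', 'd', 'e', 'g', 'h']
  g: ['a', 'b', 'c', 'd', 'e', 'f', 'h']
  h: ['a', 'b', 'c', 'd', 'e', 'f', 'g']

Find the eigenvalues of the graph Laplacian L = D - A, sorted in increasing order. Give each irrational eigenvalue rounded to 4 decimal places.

[0, 8, 8, 8, 8, 8, 8, 8]

Reading degrees in the order [a, b, c, d, e, f, g, h] gives [7, 7, 7, 7, 7, 7, 7, 7]; set D = diag(7, 7, 7, 7, 7, 7, 7, 7) and form L = D - A. The multiplicity of 0 as a Laplacian eigenvalue equals the number of connected components. The single zero eigenvalue shows the graph is connected. By the matrix-tree theorem the graph has (1/8) * product of the nonzero eigenvalues = 262144 spanning trees. The largest eigenvalue, 8, is at most the vertex count 8.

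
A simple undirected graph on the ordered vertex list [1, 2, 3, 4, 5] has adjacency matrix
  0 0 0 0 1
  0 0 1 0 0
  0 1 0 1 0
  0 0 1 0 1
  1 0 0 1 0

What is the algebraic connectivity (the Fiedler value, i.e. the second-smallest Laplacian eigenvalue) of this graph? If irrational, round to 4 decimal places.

0.3820

With the vertex order [1, 2, 3, 4, 5], the degrees are [1, 1, 2, 2, 2], giving D = diag(1, 1, 2, 2, 2) and L = D - A. The smallest Laplacian eigenvalue is always 0. The next one, lambda_2 = 0.3820, measures how hard the graph is to disconnect: larger values mean better connectivity. There is one zero in the spectrum, matching the 1 component.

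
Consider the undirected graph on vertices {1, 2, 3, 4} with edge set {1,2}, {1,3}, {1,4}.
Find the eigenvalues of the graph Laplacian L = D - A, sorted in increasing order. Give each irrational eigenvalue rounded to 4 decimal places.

[0, 1, 1, 4]

Each diagonal entry of L is the vertex degree and each off-diagonal entry is -1 where an edge is present, 0 otherwise; in the order [1, 2, 3, 4] the diagonal is [3, 1, 1, 1]. Diagonalising L (or applying a numerical eigensolver to the 4x4 matrix) gives the spectrum above. The eigenvalues sum to 6, which equals trace(L) = 2|E|. By the matrix-tree theorem the graph has (1/4) * product of the nonzero eigenvalues = 1 spanning tree.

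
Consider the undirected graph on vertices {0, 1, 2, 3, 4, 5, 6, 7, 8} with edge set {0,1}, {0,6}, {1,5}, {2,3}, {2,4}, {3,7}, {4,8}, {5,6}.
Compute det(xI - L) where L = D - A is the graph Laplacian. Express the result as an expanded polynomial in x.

x^9 - 16x^8 + 105x^7 - 364x^6 + 713x^5 - 776x^4 + 420x^3 - 80x^2

Reading degrees in the order [0, 1, 2, 3, 4, 5, 6, 7, 8] gives [2, 2, 2, 2, 2, 2, 2, 1, 1]; set D = diag(2, 2, 2, 2, 2, 2, 2, 1, 1) and form L = D - A. L has integer entries, so p(x) = det(xI - L) has integer coefficients. Expanding the determinant yields x^9 - 16x^8 + 105x^7 - 364x^6 + 713x^5 - 776x^4 + 420x^3 - 80x^2. The constant term is 0 because L is singular (the all-ones vector lies in its kernel). The largest eigenvalue, 4, is at most the vertex count 9.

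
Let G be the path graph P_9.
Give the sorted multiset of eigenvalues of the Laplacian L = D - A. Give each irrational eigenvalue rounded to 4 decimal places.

The graph has 9 vertices and degree multiset [2, 2, 2, 2, 2, 2, 2, 1, 1]; D is the diagonal matrix of degrees and L = D - A. Diagonalising L (or applying a numerical eigensolver to the 9x9 matrix) gives the spectrum above. By the matrix-tree theorem the graph has (1/9) * product of the nonzero eigenvalues = 1 spanning tree.

[0, 0.1206, 0.4679, 1, 1.6527, 2.3473, 3, 3.5321, 3.8794]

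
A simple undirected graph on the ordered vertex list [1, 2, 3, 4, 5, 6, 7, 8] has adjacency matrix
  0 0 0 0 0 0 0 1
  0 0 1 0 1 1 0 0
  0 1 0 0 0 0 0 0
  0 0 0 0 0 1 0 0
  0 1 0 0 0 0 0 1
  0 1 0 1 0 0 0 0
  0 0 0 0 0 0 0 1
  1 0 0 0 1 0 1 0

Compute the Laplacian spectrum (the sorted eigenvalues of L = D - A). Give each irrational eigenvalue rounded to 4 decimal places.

[0, 0.2137, 0.6177, 1, 1.4977, 2.3537, 3.8408, 4.4763]

Each diagonal entry of L is the vertex degree and each off-diagonal entry is -1 where an edge is present, 0 otherwise; in the order [1, 2, 3, 4, 5, 6, 7, 8] the diagonal is [1, 3, 1, 1, 2, 2, 1, 3]. The multiplicity of 0 as a Laplacian eigenvalue equals the number of connected components. The eigenvalues sum to 14, which equals trace(L) = 2|E|.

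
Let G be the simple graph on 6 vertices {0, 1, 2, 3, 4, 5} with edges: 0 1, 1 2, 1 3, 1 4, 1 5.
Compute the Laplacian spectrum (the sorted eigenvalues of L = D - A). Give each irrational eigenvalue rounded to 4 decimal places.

With the vertex order [0, 1, 2, 3, 4, 5], the degrees are [1, 5, 1, 1, 1, 1], giving D = diag(1, 5, 1, 1, 1, 1) and L = D - A. L is symmetric positive semidefinite, so every eigenvalue is real and nonnegative. The single zero eigenvalue shows the graph is connected. The eigenvalues sum to 10, which equals trace(L) = 2|E|.

[0, 1, 1, 1, 1, 6]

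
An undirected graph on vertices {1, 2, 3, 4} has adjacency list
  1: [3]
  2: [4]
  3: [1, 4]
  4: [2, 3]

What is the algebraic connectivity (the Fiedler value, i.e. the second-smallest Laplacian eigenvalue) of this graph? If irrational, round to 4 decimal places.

Reading degrees in the order [1, 2, 3, 4] gives [1, 1, 2, 2]; set D = diag(1, 1, 2, 2) and form L = D - A. The sorted Laplacian eigenvalues are [0, 0.5858, 2, 3.4142]; the algebraic connectivity is the second entry, 0.5858. The largest eigenvalue, 3.4142, is at most the vertex count 4.

0.5858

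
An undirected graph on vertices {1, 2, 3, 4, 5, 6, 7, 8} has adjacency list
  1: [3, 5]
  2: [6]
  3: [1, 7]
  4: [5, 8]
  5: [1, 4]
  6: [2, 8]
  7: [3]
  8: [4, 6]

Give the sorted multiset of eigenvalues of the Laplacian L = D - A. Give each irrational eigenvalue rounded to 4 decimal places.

[0, 0.1522, 0.5858, 1.2346, 2, 2.7654, 3.4142, 3.8478]

Each diagonal entry of L is the vertex degree and each off-diagonal entry is -1 where an edge is present, 0 otherwise; in the order [1, 2, 3, 4, 5, 6, 7, 8] the diagonal is [2, 1, 2, 2, 2, 2, 1, 2]. Diagonalising L (or applying a numerical eigensolver to the 8x8 matrix) gives the spectrum above. The single zero eigenvalue shows the graph is connected. The largest eigenvalue, 3.8478, is at most the vertex count 8.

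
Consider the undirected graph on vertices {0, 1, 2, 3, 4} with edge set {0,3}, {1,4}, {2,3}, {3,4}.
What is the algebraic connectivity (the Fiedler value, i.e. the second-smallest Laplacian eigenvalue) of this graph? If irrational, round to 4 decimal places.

0.5188

Reading degrees in the order [0, 1, 2, 3, 4] gives [1, 1, 1, 3, 2]; set D = diag(1, 1, 1, 3, 2) and form L = D - A. Computing the eigenvalues of L and sorting gives [0, 0.5188, 1, 2.3111, 4.1701]. The Fiedler value lambda_2 = 0.5188 is strictly positive, so the graph is connected. By the matrix-tree theorem the graph has (1/5) * product of the nonzero eigenvalues = 1 spanning tree.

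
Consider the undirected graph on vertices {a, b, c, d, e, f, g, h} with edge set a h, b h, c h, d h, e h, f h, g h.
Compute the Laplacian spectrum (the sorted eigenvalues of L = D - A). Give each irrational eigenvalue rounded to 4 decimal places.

Reading degrees in the order [a, b, c, d, e, f, g, h] gives [1, 1, 1, 1, 1, 1, 1, 7]; set D = diag(1, 1, 1, 1, 1, 1, 1, 7) and form L = D - A. The multiplicity of 0 as a Laplacian eigenvalue equals the number of connected components.

[0, 1, 1, 1, 1, 1, 1, 8]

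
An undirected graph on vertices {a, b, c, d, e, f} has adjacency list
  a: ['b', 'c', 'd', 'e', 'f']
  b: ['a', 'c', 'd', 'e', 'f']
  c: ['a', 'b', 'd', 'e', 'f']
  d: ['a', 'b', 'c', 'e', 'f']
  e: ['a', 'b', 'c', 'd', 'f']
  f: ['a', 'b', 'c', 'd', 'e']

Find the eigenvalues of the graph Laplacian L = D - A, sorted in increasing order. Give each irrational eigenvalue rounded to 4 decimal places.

With the vertex order [a, b, c, d, e, f], the degrees are [5, 5, 5, 5, 5, 5], giving D = diag(5, 5, 5, 5, 5, 5) and L = D - A. Since every row of L sums to 0, the all-ones vector is in the kernel and 0 is an eigenvalue. The single zero eigenvalue shows the graph is connected. By the matrix-tree theorem the graph has (1/6) * product of the nonzero eigenvalues = 1296 spanning trees.

[0, 6, 6, 6, 6, 6]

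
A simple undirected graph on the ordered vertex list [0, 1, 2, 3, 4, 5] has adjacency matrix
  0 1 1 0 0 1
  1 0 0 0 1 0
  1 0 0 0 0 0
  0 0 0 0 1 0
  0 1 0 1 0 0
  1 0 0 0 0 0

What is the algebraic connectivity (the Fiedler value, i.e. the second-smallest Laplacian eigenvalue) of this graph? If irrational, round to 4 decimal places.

0.3249

Reading degrees in the order [0, 1, 2, 3, 4, 5] gives [3, 2, 1, 1, 2, 1]; set D = diag(3, 2, 1, 1, 2, 1) and form L = D - A. The sorted Laplacian eigenvalues are [0, 0.3249, 1, 1.4608, 3, 4.2143]; the algebraic connectivity is the second entry, 0.3249. There is one zero in the spectrum, matching the 1 component.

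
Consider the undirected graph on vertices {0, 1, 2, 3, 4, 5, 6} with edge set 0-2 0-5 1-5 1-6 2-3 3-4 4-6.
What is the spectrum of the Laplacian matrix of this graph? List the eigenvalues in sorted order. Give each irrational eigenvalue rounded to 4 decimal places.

[0, 0.7530, 0.7530, 2.4450, 2.4450, 3.8019, 3.8019]

Each diagonal entry of L is the vertex degree and each off-diagonal entry is -1 where an edge is present, 0 otherwise; in the order [0, 1, 2, 3, 4, 5, 6] the diagonal is [2, 2, 2, 2, 2, 2, 2]. The multiplicity of 0 as a Laplacian eigenvalue equals the number of connected components. There is one zero in the spectrum, matching the 1 component.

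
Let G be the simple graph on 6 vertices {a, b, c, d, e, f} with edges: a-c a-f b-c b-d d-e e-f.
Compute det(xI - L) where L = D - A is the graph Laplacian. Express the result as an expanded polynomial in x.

x^6 - 12x^5 + 54x^4 - 112x^3 + 105x^2 - 36x

With the vertex order [a, b, c, d, e, f], the degrees are [2, 2, 2, 2, 2, 2], giving D = diag(2, 2, 2, 2, 2, 2) and L = D - A. The eigenvalues of L are [0, 1, 1, 3, 3, 4]; the characteristic polynomial is the product of (x - lambda_i), which multiplies out to x^6 - 12x^5 + 54x^4 - 112x^3 + 105x^2 - 36x. The constant term is 0 because L is singular (the all-ones vector lies in its kernel). By the matrix-tree theorem the graph has (1/6) * product of the nonzero eigenvalues = 6 spanning trees. There is one zero in the spectrum, matching the 1 component.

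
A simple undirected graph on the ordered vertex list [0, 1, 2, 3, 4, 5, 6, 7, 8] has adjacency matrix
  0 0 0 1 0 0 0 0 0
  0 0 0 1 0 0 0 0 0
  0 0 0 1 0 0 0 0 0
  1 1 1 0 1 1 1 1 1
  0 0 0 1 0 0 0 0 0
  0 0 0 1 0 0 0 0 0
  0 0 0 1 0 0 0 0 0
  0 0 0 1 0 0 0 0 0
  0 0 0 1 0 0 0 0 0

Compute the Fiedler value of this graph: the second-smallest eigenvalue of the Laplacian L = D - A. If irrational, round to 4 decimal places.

Reading degrees in the order [0, 1, 2, 3, 4, 5, 6, 7, 8] gives [1, 1, 1, 8, 1, 1, 1, 1, 1]; set D = diag(1, 1, 1, 8, 1, 1, 1, 1, 1) and form L = D - A. The sorted Laplacian eigenvalues are [0, 1, 1, 1, 1, 1, 1, 1, 9]; the algebraic connectivity is the second entry, 1. The eigenvalues sum to 16, which equals trace(L) = 2|E|. By the matrix-tree theorem the graph has (1/9) * product of the nonzero eigenvalues = 1 spanning tree.

1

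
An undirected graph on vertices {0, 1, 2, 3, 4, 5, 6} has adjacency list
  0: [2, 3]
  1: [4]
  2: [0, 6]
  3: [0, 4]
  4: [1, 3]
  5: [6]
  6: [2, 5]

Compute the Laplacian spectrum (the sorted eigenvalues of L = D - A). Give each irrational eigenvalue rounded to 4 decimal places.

[0, 0.1981, 0.7530, 1.5550, 2.4450, 3.2470, 3.8019]

Reading degrees in the order [0, 1, 2, 3, 4, 5, 6] gives [2, 1, 2, 2, 2, 1, 2]; set D = diag(2, 1, 2, 2, 2, 1, 2) and form L = D - A. L is symmetric positive semidefinite, so every eigenvalue is real and nonnegative. The single zero eigenvalue shows the graph is connected. There is one zero in the spectrum, matching the 1 component. The largest eigenvalue, 3.8019, is at most the vertex count 7.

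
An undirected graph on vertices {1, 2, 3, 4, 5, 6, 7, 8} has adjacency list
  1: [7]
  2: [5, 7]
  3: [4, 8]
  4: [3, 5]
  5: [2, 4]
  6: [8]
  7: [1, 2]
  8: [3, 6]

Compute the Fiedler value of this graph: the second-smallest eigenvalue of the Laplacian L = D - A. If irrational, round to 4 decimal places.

With the vertex order [1, 2, 3, 4, 5, 6, 7, 8], the degrees are [1, 2, 2, 2, 2, 1, 2, 2], giving D = diag(1, 2, 2, 2, 2, 1, 2, 2) and L = D - A. Computing the eigenvalues of L and sorting gives [0, 0.1522, 0.5858, 1.2346, 2, 2.7654, 3.4142, 3.8478]. The Fiedler value lambda_2 = 0.1522 is strictly positive, so the graph is connected. By the matrix-tree theorem the graph has (1/8) * product of the nonzero eigenvalues = 1 spanning tree.

0.1522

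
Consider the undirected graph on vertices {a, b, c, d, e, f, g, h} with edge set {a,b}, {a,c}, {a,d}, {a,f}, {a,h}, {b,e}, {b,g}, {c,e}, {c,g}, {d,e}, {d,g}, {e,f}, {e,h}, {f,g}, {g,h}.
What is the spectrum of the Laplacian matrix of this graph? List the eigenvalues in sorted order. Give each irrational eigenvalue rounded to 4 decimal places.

With the vertex order [a, b, c, d, e, f, g, h], the degrees are [5, 3, 3, 3, 5, 3, 5, 3], giving D = diag(5, 3, 3, 3, 5, 3, 5, 3) and L = D - A. Since every row of L sums to 0, the all-ones vector is in the kernel and 0 is an eigenvalue. The largest eigenvalue, 8, is at most the vertex count 8.

[0, 3, 3, 3, 3, 5, 5, 8]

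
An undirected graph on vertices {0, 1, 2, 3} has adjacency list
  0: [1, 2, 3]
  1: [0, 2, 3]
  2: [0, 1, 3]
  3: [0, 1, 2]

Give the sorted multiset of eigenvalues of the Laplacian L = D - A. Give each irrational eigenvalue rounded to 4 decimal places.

[0, 4, 4, 4]

Each diagonal entry of L is the vertex degree and each off-diagonal entry is -1 where an edge is present, 0 otherwise; in the order [0, 1, 2, 3] the diagonal is [3, 3, 3, 3]. Diagonalising L (or applying a numerical eigensolver to the 4x4 matrix) gives the spectrum above. The single zero eigenvalue shows the graph is connected. The largest eigenvalue, 4, is at most the vertex count 4. There is one zero in the spectrum, matching the 1 component.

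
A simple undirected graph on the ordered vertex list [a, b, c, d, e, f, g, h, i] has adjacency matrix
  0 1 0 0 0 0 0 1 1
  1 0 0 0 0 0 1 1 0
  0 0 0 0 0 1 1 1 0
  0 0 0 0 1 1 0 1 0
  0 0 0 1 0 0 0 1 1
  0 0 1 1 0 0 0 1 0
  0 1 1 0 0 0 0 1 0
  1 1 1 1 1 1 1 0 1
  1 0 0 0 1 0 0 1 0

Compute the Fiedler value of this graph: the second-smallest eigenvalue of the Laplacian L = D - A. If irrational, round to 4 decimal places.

Each diagonal entry of L is the vertex degree and each off-diagonal entry is -1 where an edge is present, 0 otherwise; in the order [a, b, c, d, e, f, g, h, i] the diagonal is [3, 3, 3, 3, 3, 3, 3, 8, 3]. Computing the eigenvalues of L and sorting gives [0, 1.5858, 1.5858, 3, 3, 4.4142, 4.4142, 5, 9]. The Fiedler value lambda_2 = 1.5858 is strictly positive, so the graph is connected.

1.5858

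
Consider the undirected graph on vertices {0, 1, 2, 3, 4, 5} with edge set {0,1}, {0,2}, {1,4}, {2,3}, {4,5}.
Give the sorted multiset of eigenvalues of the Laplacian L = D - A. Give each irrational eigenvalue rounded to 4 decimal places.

[0, 0.2679, 1, 2, 3, 3.7321]

With the vertex order [0, 1, 2, 3, 4, 5], the degrees are [2, 2, 2, 1, 2, 1], giving D = diag(2, 2, 2, 1, 2, 1) and L = D - A. L is symmetric positive semidefinite, so every eigenvalue is real and nonnegative. The single zero eigenvalue shows the graph is connected.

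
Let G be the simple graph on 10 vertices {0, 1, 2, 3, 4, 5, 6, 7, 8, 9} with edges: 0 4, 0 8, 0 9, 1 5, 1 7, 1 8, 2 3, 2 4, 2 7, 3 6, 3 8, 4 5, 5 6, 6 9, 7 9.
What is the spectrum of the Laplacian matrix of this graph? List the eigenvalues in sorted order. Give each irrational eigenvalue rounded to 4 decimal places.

[0, 2, 2, 2, 2, 2, 5, 5, 5, 5]

With the vertex order [0, 1, 2, 3, 4, 5, 6, 7, 8, 9], the degrees are [3, 3, 3, 3, 3, 3, 3, 3, 3, 3], giving D = diag(3, 3, 3, 3, 3, 3, 3, 3, 3, 3) and L = D - A. Diagonalising L (or applying a numerical eigensolver to the 10x10 matrix) gives the spectrum above. The eigenvalues sum to 30, which equals trace(L) = 2|E|. There is one zero in the spectrum, matching the 1 component.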